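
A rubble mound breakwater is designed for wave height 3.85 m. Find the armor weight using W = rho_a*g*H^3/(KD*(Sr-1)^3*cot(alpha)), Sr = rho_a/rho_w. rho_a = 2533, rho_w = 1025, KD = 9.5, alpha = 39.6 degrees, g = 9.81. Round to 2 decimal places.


Sr = rho_a / rho_w = 2533 / 1025 = 2.471220
(Sr - 1) = 1.471220
(Sr - 1)^3 = 3.184435
cot(39.6) = 1 / tan(39.6) = 1 / 0.827272 = 1.208792
Numerator = 2533 * 9.81 * 3.85^3 = 1418033.1566
Denominator = 9.5 * 3.184435 * 1.208792 = 36.568550
W = 1418033.1566 / 36.568550
W = 38777.40 N

38777.40


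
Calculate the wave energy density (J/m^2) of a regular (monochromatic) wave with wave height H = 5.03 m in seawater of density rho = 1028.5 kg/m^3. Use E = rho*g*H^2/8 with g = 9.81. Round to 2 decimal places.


E = (1/8) * rho * g * H^2
E = (1/8) * 1028.5 * 9.81 * 5.03^2
E = 0.125 * 1028.5 * 9.81 * 25.3009
E = 31909.45 J/m^2

31909.45


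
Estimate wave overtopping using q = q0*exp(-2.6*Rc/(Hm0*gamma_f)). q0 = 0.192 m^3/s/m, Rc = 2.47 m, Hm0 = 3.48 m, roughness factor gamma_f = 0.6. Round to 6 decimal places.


q = q0 * exp(-2.6 * Rc / (Hm0 * gamma_f))
Exponent = -2.6 * 2.47 / (3.48 * 0.6)
= -2.6 * 2.47 / 2.0880
= -3.075670
exp(-3.075670) = 0.046159
q = 0.192 * 0.046159
q = 0.008862 m^3/s/m

0.008862


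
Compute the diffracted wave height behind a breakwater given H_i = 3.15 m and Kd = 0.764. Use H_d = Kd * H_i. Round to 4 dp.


H_d = Kd * H_i
H_d = 0.764 * 3.15
H_d = 2.4066 m

2.4066


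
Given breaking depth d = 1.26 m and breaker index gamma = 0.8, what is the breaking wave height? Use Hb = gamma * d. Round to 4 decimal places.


Hb = gamma * d
Hb = 0.8 * 1.26
Hb = 1.0080 m

1.0080


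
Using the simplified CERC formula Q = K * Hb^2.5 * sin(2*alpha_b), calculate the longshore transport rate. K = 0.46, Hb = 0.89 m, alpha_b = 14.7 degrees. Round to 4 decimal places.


Q = K * Hb^2.5 * sin(2 * alpha_b)
Hb^2.5 = 0.89^2.5 = 0.747266
sin(2 * 14.7) = sin(29.4) = 0.490904
Q = 0.46 * 0.747266 * 0.490904
Q = 0.1687 m^3/s

0.1687


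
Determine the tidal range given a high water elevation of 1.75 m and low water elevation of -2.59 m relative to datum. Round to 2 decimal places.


Tidal range = High water - Low water
Tidal range = 1.75 - (-2.59)
Tidal range = 4.34 m

4.34


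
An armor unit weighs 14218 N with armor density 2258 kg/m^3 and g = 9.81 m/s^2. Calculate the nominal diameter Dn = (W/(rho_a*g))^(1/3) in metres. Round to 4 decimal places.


V = W / (rho_a * g)
V = 14218 / (2258 * 9.81)
V = 14218 / 22150.98
V = 0.641868 m^3
Dn = V^(1/3) = 0.641868^(1/3)
Dn = 0.8626 m

0.8626


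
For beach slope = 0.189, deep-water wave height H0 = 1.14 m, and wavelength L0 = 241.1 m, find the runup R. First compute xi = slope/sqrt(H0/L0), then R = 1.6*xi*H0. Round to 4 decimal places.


xi = slope / sqrt(H0/L0)
H0/L0 = 1.14/241.1 = 0.004728
sqrt(0.004728) = 0.068763
xi = 0.189 / 0.068763 = 2.748577
R = 1.6 * xi * H0 = 1.6 * 2.748577 * 1.14
R = 5.0134 m

5.0134


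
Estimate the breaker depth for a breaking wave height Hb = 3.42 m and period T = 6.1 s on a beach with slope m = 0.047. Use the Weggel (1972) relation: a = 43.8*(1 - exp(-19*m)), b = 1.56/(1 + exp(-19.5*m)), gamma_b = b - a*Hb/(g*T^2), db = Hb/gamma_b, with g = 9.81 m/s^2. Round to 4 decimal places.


a = 43.8 * (1 - exp(-19 * m))
exp(-19 * 0.047) = exp(-0.8930) = 0.409426
a = 43.8 * (1 - 0.409426) = 25.867157
b = 1.56 / (1 + exp(-19.5 * m))
exp(-19.5 * 0.047) = exp(-0.9165) = 0.399916
b = 1.56 / (1 + 0.399916) = 1.114352
Hb / (g * T^2) = 3.42 / (9.81 * 6.1^2) = 3.42 / 365.0301 = 0.00936909
gamma_b = b - a * Hb/(g*T^2) = 1.114352 - 25.867157 * 0.00936909 = 0.872001
db = Hb / gamma_b = 3.42 / 0.872001
db = 3.9220 m

3.9220


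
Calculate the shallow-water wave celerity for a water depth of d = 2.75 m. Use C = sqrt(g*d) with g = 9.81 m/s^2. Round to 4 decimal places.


Using the shallow-water approximation:
C = sqrt(g * d) = sqrt(9.81 * 2.75)
C = sqrt(26.9775)
C = 5.1940 m/s

5.1940


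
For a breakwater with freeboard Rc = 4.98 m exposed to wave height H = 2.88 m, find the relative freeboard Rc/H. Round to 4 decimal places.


Relative freeboard = Rc / H
= 4.98 / 2.88
= 1.7292

1.7292


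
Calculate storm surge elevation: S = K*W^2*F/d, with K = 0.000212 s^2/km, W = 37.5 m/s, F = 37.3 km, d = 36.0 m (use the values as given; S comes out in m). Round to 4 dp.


S = K * W^2 * F / d
W^2 = 37.5^2 = 1406.25
S = 0.000212 * 1406.25 * 37.3 / 36.0
Numerator = 0.000212 * 1406.25 * 37.3 = 11.120062
S = 11.120062 / 36.0 = 0.3089 m

0.3089


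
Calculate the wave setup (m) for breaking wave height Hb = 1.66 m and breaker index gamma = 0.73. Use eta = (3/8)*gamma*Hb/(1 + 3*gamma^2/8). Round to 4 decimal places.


eta = (3/8) * gamma * Hb / (1 + 3*gamma^2/8)
Numerator = (3/8) * 0.73 * 1.66 = 0.454425
Denominator = 1 + 3*0.73^2/8 = 1 + 0.199838 = 1.199838
eta = 0.454425 / 1.199838
eta = 0.3787 m

0.3787


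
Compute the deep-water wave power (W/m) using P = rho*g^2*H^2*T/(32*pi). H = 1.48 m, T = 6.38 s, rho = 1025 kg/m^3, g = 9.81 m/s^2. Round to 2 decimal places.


P = rho * g^2 * H^2 * T / (32 * pi)
P = 1025 * 9.81^2 * 1.48^2 * 6.38 / (32 * pi)
P = 1025 * 96.2361 * 2.1904 * 6.38 / 100.53096
P = 13712.17 W/m

13712.17


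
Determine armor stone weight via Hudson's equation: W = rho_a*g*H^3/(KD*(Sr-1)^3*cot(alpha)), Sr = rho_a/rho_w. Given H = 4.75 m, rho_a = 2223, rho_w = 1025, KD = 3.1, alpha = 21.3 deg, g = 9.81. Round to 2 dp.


Sr = rho_a / rho_w = 2223 / 1025 = 2.168780
(Sr - 1) = 1.168780
(Sr - 1)^3 = 1.596610
cot(21.3) = 1 / tan(21.3) = 1 / 0.389884 = 2.564867
Numerator = 2223 * 9.81 * 4.75^3 = 2337164.5964
Denominator = 3.1 * 1.596610 * 2.564867 = 12.694788
W = 2337164.5964 / 12.694788
W = 184104.26 N

184104.26


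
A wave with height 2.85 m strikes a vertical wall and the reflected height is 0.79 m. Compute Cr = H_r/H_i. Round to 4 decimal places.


Cr = H_r / H_i
Cr = 0.79 / 2.85
Cr = 0.2772

0.2772


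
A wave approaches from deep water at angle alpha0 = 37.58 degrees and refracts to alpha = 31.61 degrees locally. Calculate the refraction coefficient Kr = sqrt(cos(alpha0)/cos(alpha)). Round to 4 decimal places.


Kr = sqrt(cos(alpha0) / cos(alpha))
cos(37.58) = 0.792503
cos(31.61) = 0.851635
Kr = sqrt(0.792503 / 0.851635)
Kr = sqrt(0.930565)
Kr = 0.9647

0.9647


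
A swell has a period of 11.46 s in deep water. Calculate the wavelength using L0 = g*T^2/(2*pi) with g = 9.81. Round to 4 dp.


L0 = g * T^2 / (2 * pi)
L0 = 9.81 * 11.46^2 / (2 * pi)
L0 = 9.81 * 131.3316 / 6.28319
L0 = 1288.3630 / 6.28319
L0 = 205.0493 m

205.0493


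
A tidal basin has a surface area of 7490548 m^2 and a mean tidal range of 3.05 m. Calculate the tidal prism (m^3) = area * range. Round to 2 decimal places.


Tidal prism = Area * Tidal range
P = 7490548 * 3.05
P = 22846171.40 m^3

22846171.40


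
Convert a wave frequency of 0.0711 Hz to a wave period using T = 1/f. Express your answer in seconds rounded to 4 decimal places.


T = 1 / f
T = 1 / 0.0711
T = 14.0647 s

14.0647


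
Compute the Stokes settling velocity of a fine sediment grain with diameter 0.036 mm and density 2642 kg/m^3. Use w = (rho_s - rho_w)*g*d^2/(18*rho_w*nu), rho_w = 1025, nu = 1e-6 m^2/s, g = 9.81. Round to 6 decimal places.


w = (rho_s - rho_w) * g * d^2 / (18 * rho_w * nu)
d = 0.036 mm = 0.000036 m
rho_s - rho_w = 2642 - 1025 = 1617
Numerator = 1617 * 9.81 * (0.000036)^2 = 0.000020558150
Denominator = 18 * 1025 * 1e-6 = 0.018450
w = 0.001114 m/s

0.001114


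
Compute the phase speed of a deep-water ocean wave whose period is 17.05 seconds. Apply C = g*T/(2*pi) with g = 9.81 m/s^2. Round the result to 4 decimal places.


We use the deep-water celerity formula:
C = g * T / (2 * pi)
C = 9.81 * 17.05 / (2 * 3.14159...)
C = 167.260500 / 6.283185
C = 26.6203 m/s

26.6203


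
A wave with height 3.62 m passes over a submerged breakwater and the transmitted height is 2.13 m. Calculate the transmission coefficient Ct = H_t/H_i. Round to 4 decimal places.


Ct = H_t / H_i
Ct = 2.13 / 3.62
Ct = 0.5884

0.5884


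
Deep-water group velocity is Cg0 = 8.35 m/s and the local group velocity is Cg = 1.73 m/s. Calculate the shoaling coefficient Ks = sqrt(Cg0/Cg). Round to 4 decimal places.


Ks = sqrt(Cg0 / Cg)
Ks = sqrt(8.35 / 1.73)
Ks = sqrt(4.8266)
Ks = 2.1970

2.1970


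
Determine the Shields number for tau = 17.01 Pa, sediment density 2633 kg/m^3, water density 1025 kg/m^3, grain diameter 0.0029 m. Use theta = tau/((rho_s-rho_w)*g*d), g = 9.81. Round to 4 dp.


theta = tau / ((rho_s - rho_w) * g * d)
rho_s - rho_w = 2633 - 1025 = 1608
Denominator = 1608 * 9.81 * 0.0029 = 45.745992
theta = 17.01 / 45.745992
theta = 0.3718

0.3718


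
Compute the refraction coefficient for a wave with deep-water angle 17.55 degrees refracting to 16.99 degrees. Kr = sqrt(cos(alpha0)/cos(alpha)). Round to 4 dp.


Kr = sqrt(cos(alpha0) / cos(alpha))
cos(17.55) = 0.953454
cos(16.99) = 0.956356
Kr = sqrt(0.953454 / 0.956356)
Kr = sqrt(0.996966)
Kr = 0.9985

0.9985


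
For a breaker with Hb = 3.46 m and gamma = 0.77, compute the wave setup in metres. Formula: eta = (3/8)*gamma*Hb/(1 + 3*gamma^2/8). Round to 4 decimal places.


eta = (3/8) * gamma * Hb / (1 + 3*gamma^2/8)
Numerator = (3/8) * 0.77 * 3.46 = 0.999075
Denominator = 1 + 3*0.77^2/8 = 1 + 0.222338 = 1.222338
eta = 0.999075 / 1.222338
eta = 0.8173 m

0.8173


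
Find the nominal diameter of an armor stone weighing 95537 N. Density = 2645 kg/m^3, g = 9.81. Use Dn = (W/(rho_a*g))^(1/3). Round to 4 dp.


V = W / (rho_a * g)
V = 95537 / (2645 * 9.81)
V = 95537 / 25947.45
V = 3.681942 m^3
Dn = V^(1/3) = 3.681942^(1/3)
Dn = 1.5442 m

1.5442


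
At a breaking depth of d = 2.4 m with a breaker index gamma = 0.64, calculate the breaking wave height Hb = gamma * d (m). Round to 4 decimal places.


Hb = gamma * d
Hb = 0.64 * 2.4
Hb = 1.5360 m

1.5360


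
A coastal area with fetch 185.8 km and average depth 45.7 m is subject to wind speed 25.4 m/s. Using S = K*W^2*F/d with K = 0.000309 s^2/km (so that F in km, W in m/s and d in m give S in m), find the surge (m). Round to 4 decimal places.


S = K * W^2 * F / d
W^2 = 25.4^2 = 645.16
S = 0.000309 * 645.16 * 185.8 / 45.7
Numerator = 0.000309 * 645.16 * 185.8 = 37.040055
S = 37.040055 / 45.7 = 0.8105 m

0.8105


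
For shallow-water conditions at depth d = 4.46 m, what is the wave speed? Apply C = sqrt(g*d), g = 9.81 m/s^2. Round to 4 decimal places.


Using the shallow-water approximation:
C = sqrt(g * d) = sqrt(9.81 * 4.46)
C = sqrt(43.7526)
C = 6.6146 m/s

6.6146


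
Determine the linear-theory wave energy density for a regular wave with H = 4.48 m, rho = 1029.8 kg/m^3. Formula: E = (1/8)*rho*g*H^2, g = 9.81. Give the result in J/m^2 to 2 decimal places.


E = (1/8) * rho * g * H^2
E = (1/8) * 1029.8 * 9.81 * 4.48^2
E = 0.125 * 1029.8 * 9.81 * 20.0704
E = 25344.75 J/m^2

25344.75


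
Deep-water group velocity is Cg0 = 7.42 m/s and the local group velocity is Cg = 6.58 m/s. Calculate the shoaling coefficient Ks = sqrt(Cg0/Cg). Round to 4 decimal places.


Ks = sqrt(Cg0 / Cg)
Ks = sqrt(7.42 / 6.58)
Ks = sqrt(1.1277)
Ks = 1.0619

1.0619


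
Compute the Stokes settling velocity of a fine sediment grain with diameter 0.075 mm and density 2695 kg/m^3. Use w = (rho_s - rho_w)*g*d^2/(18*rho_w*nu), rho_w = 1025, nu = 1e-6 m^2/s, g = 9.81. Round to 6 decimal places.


w = (rho_s - rho_w) * g * d^2 / (18 * rho_w * nu)
d = 0.075 mm = 0.000075 m
rho_s - rho_w = 2695 - 1025 = 1670
Numerator = 1670 * 9.81 * (0.000075)^2 = 0.000092152687
Denominator = 18 * 1025 * 1e-6 = 0.018450
w = 0.004995 m/s

0.004995


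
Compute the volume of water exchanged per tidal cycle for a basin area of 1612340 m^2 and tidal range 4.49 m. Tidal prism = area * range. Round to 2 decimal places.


Tidal prism = Area * Tidal range
P = 1612340 * 4.49
P = 7239406.60 m^3

7239406.60


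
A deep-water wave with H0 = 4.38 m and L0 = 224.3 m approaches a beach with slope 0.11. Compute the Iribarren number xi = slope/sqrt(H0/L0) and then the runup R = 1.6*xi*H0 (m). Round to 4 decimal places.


xi = slope / sqrt(H0/L0)
H0/L0 = 4.38/224.3 = 0.019527
sqrt(0.019527) = 0.139741
xi = 0.11 / 0.139741 = 0.787173
R = 1.6 * xi * H0 = 1.6 * 0.787173 * 4.38
R = 5.5165 m

5.5165


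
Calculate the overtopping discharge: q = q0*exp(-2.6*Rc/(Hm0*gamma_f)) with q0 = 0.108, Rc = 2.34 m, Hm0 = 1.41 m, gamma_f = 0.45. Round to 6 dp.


q = q0 * exp(-2.6 * Rc / (Hm0 * gamma_f))
Exponent = -2.6 * 2.34 / (1.41 * 0.45)
= -2.6 * 2.34 / 0.6345
= -9.588652
exp(-9.588652) = 0.000069
q = 0.108 * 0.000069
q = 0.000007 m^3/s/m

0.000007


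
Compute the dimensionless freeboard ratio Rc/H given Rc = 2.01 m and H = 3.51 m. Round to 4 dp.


Relative freeboard = Rc / H
= 2.01 / 3.51
= 0.5726

0.5726


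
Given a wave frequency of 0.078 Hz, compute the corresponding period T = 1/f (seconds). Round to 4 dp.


T = 1 / f
T = 1 / 0.078
T = 12.8205 s

12.8205


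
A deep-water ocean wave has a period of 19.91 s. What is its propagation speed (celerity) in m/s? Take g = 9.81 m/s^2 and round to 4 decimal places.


We use the deep-water celerity formula:
C = g * T / (2 * pi)
C = 9.81 * 19.91 / (2 * 3.14159...)
C = 195.317100 / 6.283185
C = 31.0857 m/s

31.0857


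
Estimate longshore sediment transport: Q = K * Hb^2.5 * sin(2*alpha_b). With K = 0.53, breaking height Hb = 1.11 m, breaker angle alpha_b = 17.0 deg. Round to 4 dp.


Q = K * Hb^2.5 * sin(2 * alpha_b)
Hb^2.5 = 1.11^2.5 = 1.298098
sin(2 * 17.0) = sin(34.0) = 0.559193
Q = 0.53 * 1.298098 * 0.559193
Q = 0.3847 m^3/s

0.3847


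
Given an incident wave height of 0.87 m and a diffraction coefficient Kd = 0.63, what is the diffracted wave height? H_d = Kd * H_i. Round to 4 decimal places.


H_d = Kd * H_i
H_d = 0.63 * 0.87
H_d = 0.5481 m

0.5481


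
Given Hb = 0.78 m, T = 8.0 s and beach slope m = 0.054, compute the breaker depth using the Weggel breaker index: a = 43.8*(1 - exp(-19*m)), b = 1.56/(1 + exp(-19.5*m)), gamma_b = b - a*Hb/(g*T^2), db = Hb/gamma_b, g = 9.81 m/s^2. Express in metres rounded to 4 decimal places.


a = 43.8 * (1 - exp(-19 * m))
exp(-19 * 0.054) = exp(-1.0260) = 0.358438
a = 43.8 * (1 - 0.358438) = 28.100422
b = 1.56 / (1 + exp(-19.5 * m))
exp(-19.5 * 0.054) = exp(-1.0530) = 0.348890
b = 1.56 / (1 + 0.348890) = 1.156507
Hb / (g * T^2) = 0.78 / (9.81 * 8.0^2) = 0.78 / 627.8400 = 0.00124235
gamma_b = b - a * Hb/(g*T^2) = 1.156507 - 28.100422 * 0.00124235 = 1.121596
db = Hb / gamma_b = 0.78 / 1.121596
db = 0.6954 m

0.6954


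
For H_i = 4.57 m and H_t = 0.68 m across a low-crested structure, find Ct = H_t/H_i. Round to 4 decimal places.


Ct = H_t / H_i
Ct = 0.68 / 4.57
Ct = 0.1488

0.1488


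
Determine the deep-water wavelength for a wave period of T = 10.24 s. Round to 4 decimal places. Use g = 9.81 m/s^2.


L0 = g * T^2 / (2 * pi)
L0 = 9.81 * 10.24^2 / (2 * pi)
L0 = 9.81 * 104.8576 / 6.28319
L0 = 1028.6531 / 6.28319
L0 = 163.7152 m

163.7152


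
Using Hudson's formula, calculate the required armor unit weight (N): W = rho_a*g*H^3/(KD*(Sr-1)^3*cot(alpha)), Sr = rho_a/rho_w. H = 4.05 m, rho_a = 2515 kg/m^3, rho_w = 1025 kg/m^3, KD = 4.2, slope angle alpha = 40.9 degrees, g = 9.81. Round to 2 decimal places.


Sr = rho_a / rho_w = 2515 / 1025 = 2.453659
(Sr - 1) = 1.453659
(Sr - 1)^3 = 3.071759
cot(40.9) = 1 / tan(40.9) = 1 / 0.866227 = 1.154432
Numerator = 2515 * 9.81 * 4.05^3 = 1638974.0085
Denominator = 4.2 * 3.071759 * 1.154432 = 14.893772
W = 1638974.0085 / 14.893772
W = 110044.25 N

110044.25


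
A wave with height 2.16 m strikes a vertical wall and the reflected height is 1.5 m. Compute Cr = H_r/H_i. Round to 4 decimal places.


Cr = H_r / H_i
Cr = 1.5 / 2.16
Cr = 0.6944

0.6944


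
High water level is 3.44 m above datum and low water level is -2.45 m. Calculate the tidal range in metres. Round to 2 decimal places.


Tidal range = High water - Low water
Tidal range = 3.44 - (-2.45)
Tidal range = 5.89 m

5.89


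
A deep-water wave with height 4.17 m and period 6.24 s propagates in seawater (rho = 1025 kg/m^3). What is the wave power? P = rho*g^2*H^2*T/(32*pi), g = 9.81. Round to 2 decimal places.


P = rho * g^2 * H^2 * T / (32 * pi)
P = 1025 * 9.81^2 * 4.17^2 * 6.24 / (32 * pi)
P = 1025 * 96.2361 * 17.3889 * 6.24 / 100.53096
P = 106467.91 W/m

106467.91


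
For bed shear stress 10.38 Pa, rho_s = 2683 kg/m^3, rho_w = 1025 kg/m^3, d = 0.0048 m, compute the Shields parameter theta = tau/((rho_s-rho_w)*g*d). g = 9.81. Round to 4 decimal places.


theta = tau / ((rho_s - rho_w) * g * d)
rho_s - rho_w = 2683 - 1025 = 1658
Denominator = 1658 * 9.81 * 0.0048 = 78.071904
theta = 10.38 / 78.071904
theta = 0.1330

0.1330


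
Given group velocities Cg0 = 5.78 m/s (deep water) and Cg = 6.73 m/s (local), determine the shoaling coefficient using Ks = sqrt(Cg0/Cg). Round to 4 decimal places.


Ks = sqrt(Cg0 / Cg)
Ks = sqrt(5.78 / 6.73)
Ks = sqrt(0.8588)
Ks = 0.9267

0.9267


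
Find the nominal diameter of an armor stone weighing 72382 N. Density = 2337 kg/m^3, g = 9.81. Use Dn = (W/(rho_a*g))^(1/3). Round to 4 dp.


V = W / (rho_a * g)
V = 72382 / (2337 * 9.81)
V = 72382 / 22925.97
V = 3.157206 m^3
Dn = V^(1/3) = 3.157206^(1/3)
Dn = 1.4670 m

1.4670


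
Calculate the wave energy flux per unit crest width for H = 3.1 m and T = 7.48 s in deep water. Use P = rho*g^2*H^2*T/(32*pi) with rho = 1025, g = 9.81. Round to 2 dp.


P = rho * g^2 * H^2 * T / (32 * pi)
P = 1025 * 9.81^2 * 3.1^2 * 7.48 / (32 * pi)
P = 1025 * 96.2361 * 9.6100 * 7.48 / 100.53096
P = 70532.13 W/m

70532.13


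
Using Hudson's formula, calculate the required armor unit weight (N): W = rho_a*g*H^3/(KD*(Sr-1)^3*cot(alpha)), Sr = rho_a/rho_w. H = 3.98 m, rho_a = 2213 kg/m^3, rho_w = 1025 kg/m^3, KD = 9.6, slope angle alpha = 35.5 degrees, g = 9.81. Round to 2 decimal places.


Sr = rho_a / rho_w = 2213 / 1025 = 2.159024
(Sr - 1) = 1.159024
(Sr - 1)^3 = 1.556961
cot(35.5) = 1 / tan(35.5) = 1 / 0.713293 = 1.401948
Numerator = 2213 * 9.81 * 3.98^3 = 1368672.8033
Denominator = 9.6 * 1.556961 * 1.401948 = 20.954676
W = 1368672.8033 / 20.954676
W = 65315.86 N

65315.86


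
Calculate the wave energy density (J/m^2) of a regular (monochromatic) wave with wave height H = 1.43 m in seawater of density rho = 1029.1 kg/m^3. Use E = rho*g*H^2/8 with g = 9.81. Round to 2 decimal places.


E = (1/8) * rho * g * H^2
E = (1/8) * 1029.1 * 9.81 * 1.43^2
E = 0.125 * 1029.1 * 9.81 * 2.0449
E = 2580.53 J/m^2

2580.53


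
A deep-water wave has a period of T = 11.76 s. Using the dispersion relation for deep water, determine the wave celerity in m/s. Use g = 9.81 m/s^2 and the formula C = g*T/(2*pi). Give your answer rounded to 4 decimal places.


We use the deep-water celerity formula:
C = g * T / (2 * pi)
C = 9.81 * 11.76 / (2 * 3.14159...)
C = 115.365600 / 6.283185
C = 18.3610 m/s

18.3610


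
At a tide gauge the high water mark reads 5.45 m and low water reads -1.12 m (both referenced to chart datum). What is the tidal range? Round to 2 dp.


Tidal range = High water - Low water
Tidal range = 5.45 - (-1.12)
Tidal range = 6.57 m

6.57


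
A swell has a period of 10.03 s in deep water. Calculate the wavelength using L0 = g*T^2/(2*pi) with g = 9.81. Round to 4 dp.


L0 = g * T^2 / (2 * pi)
L0 = 9.81 * 10.03^2 / (2 * pi)
L0 = 9.81 * 100.6009 / 6.28319
L0 = 986.8948 / 6.28319
L0 = 157.0692 m

157.0692


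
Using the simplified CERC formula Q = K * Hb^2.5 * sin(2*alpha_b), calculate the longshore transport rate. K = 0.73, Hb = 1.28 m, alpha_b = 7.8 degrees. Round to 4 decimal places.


Q = K * Hb^2.5 * sin(2 * alpha_b)
Hb^2.5 = 1.28^2.5 = 1.853638
sin(2 * 7.8) = sin(15.6) = 0.268920
Q = 0.73 * 1.853638 * 0.268920
Q = 0.3639 m^3/s

0.3639


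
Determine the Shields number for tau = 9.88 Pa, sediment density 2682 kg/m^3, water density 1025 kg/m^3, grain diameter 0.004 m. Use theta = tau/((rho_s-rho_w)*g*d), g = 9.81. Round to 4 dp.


theta = tau / ((rho_s - rho_w) * g * d)
rho_s - rho_w = 2682 - 1025 = 1657
Denominator = 1657 * 9.81 * 0.004 = 65.020680
theta = 9.88 / 65.020680
theta = 0.1520

0.1520


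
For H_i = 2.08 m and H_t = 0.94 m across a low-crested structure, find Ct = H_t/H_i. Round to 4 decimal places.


Ct = H_t / H_i
Ct = 0.94 / 2.08
Ct = 0.4519

0.4519


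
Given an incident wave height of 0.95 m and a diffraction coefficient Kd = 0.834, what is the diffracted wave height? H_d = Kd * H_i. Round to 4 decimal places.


H_d = Kd * H_i
H_d = 0.834 * 0.95
H_d = 0.7923 m

0.7923


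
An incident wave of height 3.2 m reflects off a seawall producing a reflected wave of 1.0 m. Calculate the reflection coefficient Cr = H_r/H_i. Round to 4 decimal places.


Cr = H_r / H_i
Cr = 1.0 / 3.2
Cr = 0.3125

0.3125


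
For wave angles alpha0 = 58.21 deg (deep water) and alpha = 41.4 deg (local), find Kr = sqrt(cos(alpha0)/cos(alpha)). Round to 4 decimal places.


Kr = sqrt(cos(alpha0) / cos(alpha))
cos(58.21) = 0.526807
cos(41.4) = 0.750111
Kr = sqrt(0.526807 / 0.750111)
Kr = sqrt(0.702306)
Kr = 0.8380

0.8380


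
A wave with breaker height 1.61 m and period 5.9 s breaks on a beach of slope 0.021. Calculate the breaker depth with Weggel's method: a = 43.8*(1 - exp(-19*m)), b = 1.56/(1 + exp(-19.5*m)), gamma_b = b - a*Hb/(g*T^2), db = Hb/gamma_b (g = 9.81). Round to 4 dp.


a = 43.8 * (1 - exp(-19 * m))
exp(-19 * 0.021) = exp(-0.3990) = 0.670991
a = 43.8 * (1 - 0.670991) = 14.410607
b = 1.56 / (1 + exp(-19.5 * m))
exp(-19.5 * 0.021) = exp(-0.4095) = 0.663982
b = 1.56 / (1 + 0.663982) = 0.937510
Hb / (g * T^2) = 1.61 / (9.81 * 5.9^2) = 1.61 / 341.4861 = 0.00471469
gamma_b = b - a * Hb/(g*T^2) = 0.937510 - 14.410607 * 0.00471469 = 0.869569
db = Hb / gamma_b = 1.61 / 0.869569
db = 1.8515 m

1.8515


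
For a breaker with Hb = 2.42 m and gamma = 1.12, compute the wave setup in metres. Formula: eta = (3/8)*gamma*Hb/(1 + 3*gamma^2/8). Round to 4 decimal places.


eta = (3/8) * gamma * Hb / (1 + 3*gamma^2/8)
Numerator = (3/8) * 1.12 * 2.42 = 1.016400
Denominator = 1 + 3*1.12^2/8 = 1 + 0.470400 = 1.470400
eta = 1.016400 / 1.470400
eta = 0.6912 m

0.6912


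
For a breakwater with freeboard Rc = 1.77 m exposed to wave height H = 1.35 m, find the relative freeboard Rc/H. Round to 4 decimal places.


Relative freeboard = Rc / H
= 1.77 / 1.35
= 1.3111

1.3111


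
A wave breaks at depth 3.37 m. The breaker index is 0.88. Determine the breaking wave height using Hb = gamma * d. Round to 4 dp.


Hb = gamma * d
Hb = 0.88 * 3.37
Hb = 2.9656 m

2.9656


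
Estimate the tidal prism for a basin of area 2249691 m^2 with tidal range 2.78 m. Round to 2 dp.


Tidal prism = Area * Tidal range
P = 2249691 * 2.78
P = 6254140.98 m^3

6254140.98


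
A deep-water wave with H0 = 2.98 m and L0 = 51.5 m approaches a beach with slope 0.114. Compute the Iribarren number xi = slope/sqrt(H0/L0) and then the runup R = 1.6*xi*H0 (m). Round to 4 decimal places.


xi = slope / sqrt(H0/L0)
H0/L0 = 2.98/51.5 = 0.057864
sqrt(0.057864) = 0.240550
xi = 0.114 / 0.240550 = 0.473915
R = 1.6 * xi * H0 = 1.6 * 0.473915 * 2.98
R = 2.2596 m

2.2596


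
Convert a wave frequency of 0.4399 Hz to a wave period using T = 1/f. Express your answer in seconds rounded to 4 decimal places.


T = 1 / f
T = 1 / 0.4399
T = 2.2732 s

2.2732


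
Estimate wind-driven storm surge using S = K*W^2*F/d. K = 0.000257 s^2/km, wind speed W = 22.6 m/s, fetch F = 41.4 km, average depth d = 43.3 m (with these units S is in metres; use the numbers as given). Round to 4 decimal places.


S = K * W^2 * F / d
W^2 = 22.6^2 = 510.76
S = 0.000257 * 510.76 * 41.4 / 43.3
Numerator = 0.000257 * 510.76 * 41.4 = 5.434384
S = 5.434384 / 43.3 = 0.1255 m

0.1255


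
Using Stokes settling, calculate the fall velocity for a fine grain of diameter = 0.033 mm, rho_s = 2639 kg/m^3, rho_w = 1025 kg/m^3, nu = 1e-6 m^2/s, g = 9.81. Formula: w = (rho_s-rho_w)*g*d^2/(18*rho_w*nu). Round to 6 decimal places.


w = (rho_s - rho_w) * g * d^2 / (18 * rho_w * nu)
d = 0.033 mm = 0.000033 m
rho_s - rho_w = 2639 - 1025 = 1614
Numerator = 1614 * 9.81 * (0.000033)^2 = 0.000017242507
Denominator = 18 * 1025 * 1e-6 = 0.018450
w = 0.000935 m/s

0.000935


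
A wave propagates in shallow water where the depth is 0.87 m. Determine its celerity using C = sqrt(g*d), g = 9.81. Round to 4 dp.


Using the shallow-water approximation:
C = sqrt(g * d) = sqrt(9.81 * 0.87)
C = sqrt(8.5347)
C = 2.9214 m/s

2.9214


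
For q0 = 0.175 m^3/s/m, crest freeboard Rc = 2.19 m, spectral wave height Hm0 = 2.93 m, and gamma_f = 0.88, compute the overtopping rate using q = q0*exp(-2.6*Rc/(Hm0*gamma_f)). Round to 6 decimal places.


q = q0 * exp(-2.6 * Rc / (Hm0 * gamma_f))
Exponent = -2.6 * 2.19 / (2.93 * 0.88)
= -2.6 * 2.19 / 2.5784
= -2.208346
exp(-2.208346) = 0.109882
q = 0.175 * 0.109882
q = 0.019229 m^3/s/m

0.019229


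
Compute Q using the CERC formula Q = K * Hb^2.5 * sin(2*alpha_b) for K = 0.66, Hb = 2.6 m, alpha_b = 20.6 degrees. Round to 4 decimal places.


Q = K * Hb^2.5 * sin(2 * alpha_b)
Hb^2.5 = 2.6^2.5 = 10.900172
sin(2 * 20.6) = sin(41.2) = 0.658689
Q = 0.66 * 10.900172 * 0.658689
Q = 4.7387 m^3/s

4.7387


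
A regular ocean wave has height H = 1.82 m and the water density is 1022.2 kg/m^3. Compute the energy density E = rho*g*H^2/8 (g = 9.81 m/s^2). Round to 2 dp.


E = (1/8) * rho * g * H^2
E = (1/8) * 1022.2 * 9.81 * 1.82^2
E = 0.125 * 1022.2 * 9.81 * 3.3124
E = 4152.00 J/m^2

4152.00


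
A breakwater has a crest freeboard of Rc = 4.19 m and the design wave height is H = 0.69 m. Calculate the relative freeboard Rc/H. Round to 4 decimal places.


Relative freeboard = Rc / H
= 4.19 / 0.69
= 6.0725

6.0725


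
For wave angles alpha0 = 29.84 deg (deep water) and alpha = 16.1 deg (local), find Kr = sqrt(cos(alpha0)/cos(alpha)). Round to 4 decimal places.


Kr = sqrt(cos(alpha0) / cos(alpha))
cos(29.84) = 0.867418
cos(16.1) = 0.960779
Kr = sqrt(0.867418 / 0.960779)
Kr = sqrt(0.902828)
Kr = 0.9502

0.9502


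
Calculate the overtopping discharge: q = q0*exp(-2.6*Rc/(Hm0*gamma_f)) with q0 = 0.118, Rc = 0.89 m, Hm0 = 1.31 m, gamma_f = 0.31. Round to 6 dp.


q = q0 * exp(-2.6 * Rc / (Hm0 * gamma_f))
Exponent = -2.6 * 0.89 / (1.31 * 0.31)
= -2.6 * 0.89 / 0.4061
= -5.698104
exp(-5.698104) = 0.003352
q = 0.118 * 0.003352
q = 0.000396 m^3/s/m

0.000396


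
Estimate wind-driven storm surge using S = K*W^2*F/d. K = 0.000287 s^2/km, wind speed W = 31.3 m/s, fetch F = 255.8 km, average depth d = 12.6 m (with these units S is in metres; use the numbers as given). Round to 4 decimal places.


S = K * W^2 * F / d
W^2 = 31.3^2 = 979.69
S = 0.000287 * 979.69 * 255.8 / 12.6
Numerator = 0.000287 * 979.69 * 255.8 = 71.923549
S = 71.923549 / 12.6 = 5.7082 m

5.7082


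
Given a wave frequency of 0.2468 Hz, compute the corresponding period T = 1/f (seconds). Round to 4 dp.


T = 1 / f
T = 1 / 0.2468
T = 4.0519 s

4.0519


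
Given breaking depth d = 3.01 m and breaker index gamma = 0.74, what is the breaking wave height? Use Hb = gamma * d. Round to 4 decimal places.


Hb = gamma * d
Hb = 0.74 * 3.01
Hb = 2.2274 m

2.2274


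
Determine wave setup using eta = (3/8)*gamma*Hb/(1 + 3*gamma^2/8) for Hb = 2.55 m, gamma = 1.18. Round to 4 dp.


eta = (3/8) * gamma * Hb / (1 + 3*gamma^2/8)
Numerator = (3/8) * 1.18 * 2.55 = 1.128375
Denominator = 1 + 3*1.18^2/8 = 1 + 0.522150 = 1.522150
eta = 1.128375 / 1.522150
eta = 0.7413 m

0.7413


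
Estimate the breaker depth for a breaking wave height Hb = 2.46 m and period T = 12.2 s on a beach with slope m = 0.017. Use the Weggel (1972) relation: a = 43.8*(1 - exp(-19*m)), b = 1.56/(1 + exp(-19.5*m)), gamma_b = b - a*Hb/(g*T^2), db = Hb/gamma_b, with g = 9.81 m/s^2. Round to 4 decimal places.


a = 43.8 * (1 - exp(-19 * m))
exp(-19 * 0.017) = exp(-0.3230) = 0.723974
a = 43.8 * (1 - 0.723974) = 12.089945
b = 1.56 / (1 + exp(-19.5 * m))
exp(-19.5 * 0.017) = exp(-0.3315) = 0.717846
b = 1.56 / (1 + 0.717846) = 0.908114
Hb / (g * T^2) = 2.46 / (9.81 * 12.2^2) = 2.46 / 1460.1204 = 0.00168479
gamma_b = b - a * Hb/(g*T^2) = 0.908114 - 12.089945 * 0.00168479 = 0.887745
db = Hb / gamma_b = 2.46 / 0.887745
db = 2.7711 m

2.7711


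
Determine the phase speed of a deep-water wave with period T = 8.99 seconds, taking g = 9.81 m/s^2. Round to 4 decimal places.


We use the deep-water celerity formula:
C = g * T / (2 * pi)
C = 9.81 * 8.99 / (2 * 3.14159...)
C = 88.191900 / 6.283185
C = 14.0362 m/s

14.0362


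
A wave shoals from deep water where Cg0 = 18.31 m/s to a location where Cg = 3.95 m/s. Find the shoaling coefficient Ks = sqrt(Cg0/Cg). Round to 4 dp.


Ks = sqrt(Cg0 / Cg)
Ks = sqrt(18.31 / 3.95)
Ks = sqrt(4.6354)
Ks = 2.1530

2.1530


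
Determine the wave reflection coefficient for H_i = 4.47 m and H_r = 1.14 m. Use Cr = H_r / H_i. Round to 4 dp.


Cr = H_r / H_i
Cr = 1.14 / 4.47
Cr = 0.2550

0.2550


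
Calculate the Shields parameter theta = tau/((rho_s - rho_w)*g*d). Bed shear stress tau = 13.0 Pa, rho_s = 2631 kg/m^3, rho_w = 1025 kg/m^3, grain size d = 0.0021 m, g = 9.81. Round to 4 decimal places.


theta = tau / ((rho_s - rho_w) * g * d)
rho_s - rho_w = 2631 - 1025 = 1606
Denominator = 1606 * 9.81 * 0.0021 = 33.085206
theta = 13.0 / 33.085206
theta = 0.3929

0.3929


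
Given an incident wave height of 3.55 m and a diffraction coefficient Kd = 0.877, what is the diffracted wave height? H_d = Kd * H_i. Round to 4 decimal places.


H_d = Kd * H_i
H_d = 0.877 * 3.55
H_d = 3.1134 m

3.1134


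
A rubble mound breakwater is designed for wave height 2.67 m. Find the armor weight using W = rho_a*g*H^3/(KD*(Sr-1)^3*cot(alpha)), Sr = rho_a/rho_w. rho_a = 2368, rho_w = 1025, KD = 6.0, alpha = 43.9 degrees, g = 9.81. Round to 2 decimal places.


Sr = rho_a / rho_w = 2368 / 1025 = 2.310244
(Sr - 1) = 1.310244
(Sr - 1)^3 = 2.249347
cot(43.9) = 1 / tan(43.9) = 1 / 0.962322 = 1.039154
Numerator = 2368 * 9.81 * 2.67^3 = 442165.1292
Denominator = 6.0 * 2.249347 * 1.039154 = 14.024504
W = 442165.1292 / 14.024504
W = 31528.04 N

31528.04


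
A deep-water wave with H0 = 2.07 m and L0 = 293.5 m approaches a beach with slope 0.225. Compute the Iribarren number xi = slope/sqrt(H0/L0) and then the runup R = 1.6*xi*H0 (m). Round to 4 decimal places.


xi = slope / sqrt(H0/L0)
H0/L0 = 2.07/293.5 = 0.007053
sqrt(0.007053) = 0.083981
xi = 0.225 / 0.083981 = 2.679177
R = 1.6 * xi * H0 = 1.6 * 2.679177 * 2.07
R = 8.8734 m

8.8734


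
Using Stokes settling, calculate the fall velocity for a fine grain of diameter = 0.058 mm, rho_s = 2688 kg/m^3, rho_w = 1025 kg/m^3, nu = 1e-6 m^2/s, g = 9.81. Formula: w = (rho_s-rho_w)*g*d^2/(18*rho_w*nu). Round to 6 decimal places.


w = (rho_s - rho_w) * g * d^2 / (18 * rho_w * nu)
d = 0.058 mm = 0.000058 m
rho_s - rho_w = 2688 - 1025 = 1663
Numerator = 1663 * 9.81 * (0.000058)^2 = 0.000054880397
Denominator = 18 * 1025 * 1e-6 = 0.018450
w = 0.002975 m/s

0.002975


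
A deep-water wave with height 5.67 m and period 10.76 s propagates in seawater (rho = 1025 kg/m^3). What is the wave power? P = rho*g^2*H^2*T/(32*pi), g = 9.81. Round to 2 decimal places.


P = rho * g^2 * H^2 * T / (32 * pi)
P = 1025 * 9.81^2 * 5.67^2 * 10.76 / (32 * pi)
P = 1025 * 96.2361 * 32.1489 * 10.76 / 100.53096
P = 339422.34 W/m

339422.34


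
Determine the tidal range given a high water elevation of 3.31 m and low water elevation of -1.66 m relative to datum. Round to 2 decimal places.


Tidal range = High water - Low water
Tidal range = 3.31 - (-1.66)
Tidal range = 4.97 m

4.97


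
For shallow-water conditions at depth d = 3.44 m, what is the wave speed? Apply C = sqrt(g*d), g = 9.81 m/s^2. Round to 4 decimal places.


Using the shallow-water approximation:
C = sqrt(g * d) = sqrt(9.81 * 3.44)
C = sqrt(33.7464)
C = 5.8092 m/s

5.8092


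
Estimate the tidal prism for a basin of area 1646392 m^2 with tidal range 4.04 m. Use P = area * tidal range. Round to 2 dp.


Tidal prism = Area * Tidal range
P = 1646392 * 4.04
P = 6651423.68 m^3

6651423.68


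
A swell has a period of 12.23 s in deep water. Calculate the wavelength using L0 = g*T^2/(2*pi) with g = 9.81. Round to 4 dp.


L0 = g * T^2 / (2 * pi)
L0 = 9.81 * 12.23^2 / (2 * pi)
L0 = 9.81 * 149.5729 / 6.28319
L0 = 1467.3101 / 6.28319
L0 = 233.5297 m

233.5297


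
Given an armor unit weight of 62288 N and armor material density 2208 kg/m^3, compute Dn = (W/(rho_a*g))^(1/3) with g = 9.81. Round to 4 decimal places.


V = W / (rho_a * g)
V = 62288 / (2208 * 9.81)
V = 62288 / 21660.48
V = 2.875652 m^3
Dn = V^(1/3) = 2.875652^(1/3)
Dn = 1.4220 m

1.4220


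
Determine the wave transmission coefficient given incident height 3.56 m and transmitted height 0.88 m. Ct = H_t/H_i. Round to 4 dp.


Ct = H_t / H_i
Ct = 0.88 / 3.56
Ct = 0.2472

0.2472


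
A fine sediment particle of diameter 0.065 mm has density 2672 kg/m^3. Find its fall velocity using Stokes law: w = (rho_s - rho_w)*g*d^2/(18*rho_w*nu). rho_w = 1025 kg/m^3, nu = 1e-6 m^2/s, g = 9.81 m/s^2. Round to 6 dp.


w = (rho_s - rho_w) * g * d^2 / (18 * rho_w * nu)
d = 0.065 mm = 0.000065 m
rho_s - rho_w = 2672 - 1025 = 1647
Numerator = 1647 * 9.81 * (0.000065)^2 = 0.000068263621
Denominator = 18 * 1025 * 1e-6 = 0.018450
w = 0.003700 m/s

0.003700


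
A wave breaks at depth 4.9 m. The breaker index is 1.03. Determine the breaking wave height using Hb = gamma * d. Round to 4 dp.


Hb = gamma * d
Hb = 1.03 * 4.9
Hb = 5.0470 m

5.0470


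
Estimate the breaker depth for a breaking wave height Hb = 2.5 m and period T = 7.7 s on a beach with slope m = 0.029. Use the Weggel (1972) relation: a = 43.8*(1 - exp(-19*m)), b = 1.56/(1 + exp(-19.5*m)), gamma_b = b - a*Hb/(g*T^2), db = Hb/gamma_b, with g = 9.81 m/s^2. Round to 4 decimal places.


a = 43.8 * (1 - exp(-19 * m))
exp(-19 * 0.029) = exp(-0.5510) = 0.576373
a = 43.8 * (1 - 0.576373) = 18.554856
b = 1.56 / (1 + exp(-19.5 * m))
exp(-19.5 * 0.029) = exp(-0.5655) = 0.568076
b = 1.56 / (1 + 0.568076) = 0.994850
Hb / (g * T^2) = 2.5 / (9.81 * 7.7^2) = 2.5 / 581.6349 = 0.00429823
gamma_b = b - a * Hb/(g*T^2) = 0.994850 - 18.554856 * 0.00429823 = 0.915097
db = Hb / gamma_b = 2.5 / 0.915097
db = 2.7320 m

2.7320


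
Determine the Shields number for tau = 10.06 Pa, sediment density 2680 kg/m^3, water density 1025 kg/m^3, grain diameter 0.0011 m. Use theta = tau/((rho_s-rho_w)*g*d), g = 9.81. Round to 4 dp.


theta = tau / ((rho_s - rho_w) * g * d)
rho_s - rho_w = 2680 - 1025 = 1655
Denominator = 1655 * 9.81 * 0.0011 = 17.859105
theta = 10.06 / 17.859105
theta = 0.5633

0.5633


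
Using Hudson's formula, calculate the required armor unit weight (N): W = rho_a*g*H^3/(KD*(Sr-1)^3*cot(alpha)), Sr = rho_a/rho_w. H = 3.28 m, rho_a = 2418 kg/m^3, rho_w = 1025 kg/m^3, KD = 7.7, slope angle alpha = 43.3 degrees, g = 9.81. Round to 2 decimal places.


Sr = rho_a / rho_w = 2418 / 1025 = 2.359024
(Sr - 1) = 1.359024
(Sr - 1)^3 = 2.510046
cot(43.3) = 1 / tan(43.3) = 1 / 0.942352 = 1.061174
Numerator = 2418 * 9.81 * 3.28^3 = 837041.2002
Denominator = 7.7 * 2.510046 * 1.061174 = 20.509693
W = 837041.2002 / 20.509693
W = 40811.98 N

40811.98


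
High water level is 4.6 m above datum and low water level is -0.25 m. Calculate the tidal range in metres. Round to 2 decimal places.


Tidal range = High water - Low water
Tidal range = 4.6 - (-0.25)
Tidal range = 4.85 m

4.85


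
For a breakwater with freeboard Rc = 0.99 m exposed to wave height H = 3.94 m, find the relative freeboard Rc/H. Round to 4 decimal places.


Relative freeboard = Rc / H
= 0.99 / 3.94
= 0.2513

0.2513


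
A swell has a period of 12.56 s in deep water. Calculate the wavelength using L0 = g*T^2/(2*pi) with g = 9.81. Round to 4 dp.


L0 = g * T^2 / (2 * pi)
L0 = 9.81 * 12.56^2 / (2 * pi)
L0 = 9.81 * 157.7536 / 6.28319
L0 = 1547.5628 / 6.28319
L0 = 246.3023 m

246.3023


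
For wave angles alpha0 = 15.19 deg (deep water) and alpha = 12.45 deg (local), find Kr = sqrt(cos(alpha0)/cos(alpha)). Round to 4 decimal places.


Kr = sqrt(cos(alpha0) / cos(alpha))
cos(15.19) = 0.965062
cos(12.45) = 0.976485
Kr = sqrt(0.965062 / 0.976485)
Kr = sqrt(0.988303)
Kr = 0.9941

0.9941


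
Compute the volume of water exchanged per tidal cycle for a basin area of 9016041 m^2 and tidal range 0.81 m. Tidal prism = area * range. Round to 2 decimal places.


Tidal prism = Area * Tidal range
P = 9016041 * 0.81
P = 7302993.21 m^3

7302993.21


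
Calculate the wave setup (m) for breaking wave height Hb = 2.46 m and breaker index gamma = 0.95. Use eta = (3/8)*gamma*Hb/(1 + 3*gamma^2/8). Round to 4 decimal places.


eta = (3/8) * gamma * Hb / (1 + 3*gamma^2/8)
Numerator = (3/8) * 0.95 * 2.46 = 0.876375
Denominator = 1 + 3*0.95^2/8 = 1 + 0.338438 = 1.338438
eta = 0.876375 / 1.338438
eta = 0.6548 m

0.6548


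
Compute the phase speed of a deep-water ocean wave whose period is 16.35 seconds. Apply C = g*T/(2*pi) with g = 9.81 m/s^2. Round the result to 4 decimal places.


We use the deep-water celerity formula:
C = g * T / (2 * pi)
C = 9.81 * 16.35 / (2 * 3.14159...)
C = 160.393500 / 6.283185
C = 25.5274 m/s

25.5274


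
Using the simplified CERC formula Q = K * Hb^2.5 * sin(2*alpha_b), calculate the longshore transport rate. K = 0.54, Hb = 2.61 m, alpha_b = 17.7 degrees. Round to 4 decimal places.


Q = K * Hb^2.5 * sin(2 * alpha_b)
Hb^2.5 = 2.61^2.5 = 11.005284
sin(2 * 17.7) = sin(35.4) = 0.579281
Q = 0.54 * 11.005284 * 0.579281
Q = 3.4426 m^3/s

3.4426


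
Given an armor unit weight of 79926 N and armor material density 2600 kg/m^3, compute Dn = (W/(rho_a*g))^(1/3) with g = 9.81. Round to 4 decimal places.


V = W / (rho_a * g)
V = 79926 / (2600 * 9.81)
V = 79926 / 25506.00
V = 3.133616 m^3
Dn = V^(1/3) = 3.133616^(1/3)
Dn = 1.4634 m

1.4634


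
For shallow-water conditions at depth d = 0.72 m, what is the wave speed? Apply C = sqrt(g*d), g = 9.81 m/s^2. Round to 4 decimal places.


Using the shallow-water approximation:
C = sqrt(g * d) = sqrt(9.81 * 0.72)
C = sqrt(7.0632)
C = 2.6577 m/s

2.6577


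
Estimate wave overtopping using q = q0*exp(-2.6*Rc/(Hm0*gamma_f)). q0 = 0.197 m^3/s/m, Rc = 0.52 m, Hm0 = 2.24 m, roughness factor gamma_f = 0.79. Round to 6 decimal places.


q = q0 * exp(-2.6 * Rc / (Hm0 * gamma_f))
Exponent = -2.6 * 0.52 / (2.24 * 0.79)
= -2.6 * 0.52 / 1.7696
= -0.764014
exp(-0.764014) = 0.465793
q = 0.197 * 0.465793
q = 0.091761 m^3/s/m

0.091761


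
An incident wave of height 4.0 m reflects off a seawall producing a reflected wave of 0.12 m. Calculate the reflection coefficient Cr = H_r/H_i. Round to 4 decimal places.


Cr = H_r / H_i
Cr = 0.12 / 4.0
Cr = 0.0300

0.0300


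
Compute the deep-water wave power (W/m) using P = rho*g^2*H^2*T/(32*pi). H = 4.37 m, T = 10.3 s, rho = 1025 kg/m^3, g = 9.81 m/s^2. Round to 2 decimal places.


P = rho * g^2 * H^2 * T / (32 * pi)
P = 1025 * 9.81^2 * 4.37^2 * 10.3 / (32 * pi)
P = 1025 * 96.2361 * 19.0969 * 10.3 / 100.53096
P = 193002.14 W/m

193002.14


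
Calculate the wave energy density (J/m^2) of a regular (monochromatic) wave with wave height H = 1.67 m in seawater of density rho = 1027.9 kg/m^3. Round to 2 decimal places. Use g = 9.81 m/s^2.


E = (1/8) * rho * g * H^2
E = (1/8) * 1027.9 * 9.81 * 1.67^2
E = 0.125 * 1027.9 * 9.81 * 2.7889
E = 3515.30 J/m^2

3515.30


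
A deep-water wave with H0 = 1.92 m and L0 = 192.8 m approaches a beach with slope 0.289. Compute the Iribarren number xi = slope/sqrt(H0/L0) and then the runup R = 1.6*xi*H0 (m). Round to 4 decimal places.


xi = slope / sqrt(H0/L0)
H0/L0 = 1.92/192.8 = 0.009959
sqrt(0.009959) = 0.099792
xi = 0.289 / 0.099792 = 2.896015
R = 1.6 * xi * H0 = 1.6 * 2.896015 * 1.92
R = 8.8966 m

8.8966


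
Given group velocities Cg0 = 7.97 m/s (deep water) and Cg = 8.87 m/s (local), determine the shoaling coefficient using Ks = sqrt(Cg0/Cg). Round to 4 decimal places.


Ks = sqrt(Cg0 / Cg)
Ks = sqrt(7.97 / 8.87)
Ks = sqrt(0.8985)
Ks = 0.9479

0.9479
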